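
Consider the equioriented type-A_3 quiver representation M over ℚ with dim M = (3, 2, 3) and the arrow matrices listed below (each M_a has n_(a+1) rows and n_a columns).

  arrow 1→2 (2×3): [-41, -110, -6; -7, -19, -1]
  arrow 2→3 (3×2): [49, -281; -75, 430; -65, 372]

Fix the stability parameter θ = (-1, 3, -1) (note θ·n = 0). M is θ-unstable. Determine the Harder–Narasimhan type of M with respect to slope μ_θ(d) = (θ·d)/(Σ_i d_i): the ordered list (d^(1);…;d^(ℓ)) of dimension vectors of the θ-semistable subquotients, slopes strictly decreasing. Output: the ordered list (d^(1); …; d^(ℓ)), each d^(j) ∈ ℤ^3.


Interval decomposition of M: I[1,1], I[1,3]^2, I[3,3].
HN type (ℓ=2): μ^(1)=1; μ^(2)=-1

((0, 2, 2); (3, 0, 1))


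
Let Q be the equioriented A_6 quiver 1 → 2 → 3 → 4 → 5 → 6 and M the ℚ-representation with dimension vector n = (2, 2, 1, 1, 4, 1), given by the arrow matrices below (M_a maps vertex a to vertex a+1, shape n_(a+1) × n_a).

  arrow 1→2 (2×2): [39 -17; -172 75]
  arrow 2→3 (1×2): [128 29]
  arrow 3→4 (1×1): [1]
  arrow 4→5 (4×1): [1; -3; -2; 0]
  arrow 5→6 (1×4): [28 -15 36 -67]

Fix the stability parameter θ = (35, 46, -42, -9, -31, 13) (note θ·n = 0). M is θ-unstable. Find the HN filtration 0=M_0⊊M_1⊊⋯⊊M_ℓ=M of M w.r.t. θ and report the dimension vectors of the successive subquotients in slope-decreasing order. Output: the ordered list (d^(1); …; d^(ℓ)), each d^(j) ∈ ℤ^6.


Via rank(M_{q-1}∘⋯∘M_p): M ≅ I[1,2], I[1,6], I[5,5]^3.
μ_θ-semistable layers: μ^(1)=46; μ^(2)=35; μ^(3)=13; μ^(4)=-1/5; μ^(5)=-31

((0, 1, 0, 0, 0, 0); (1, 0, 0, 0, 0, 0); (0, 0, 0, 0, 0, 1); (1, 1, 1, 1, 1, 0); (0, 0, 0, 0, 3, 0))


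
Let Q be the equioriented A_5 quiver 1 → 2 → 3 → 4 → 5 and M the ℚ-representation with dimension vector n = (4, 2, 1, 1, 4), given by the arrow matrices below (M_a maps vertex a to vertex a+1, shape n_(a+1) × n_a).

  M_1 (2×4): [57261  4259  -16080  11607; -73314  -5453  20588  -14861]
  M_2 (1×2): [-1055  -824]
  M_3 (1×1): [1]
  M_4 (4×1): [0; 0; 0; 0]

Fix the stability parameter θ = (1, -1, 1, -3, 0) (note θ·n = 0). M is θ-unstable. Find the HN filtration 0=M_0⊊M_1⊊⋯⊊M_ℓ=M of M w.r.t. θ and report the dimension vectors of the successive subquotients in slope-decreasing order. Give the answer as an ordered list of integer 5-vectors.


Interval decomposition of M: I[1,1]^2, I[1,2], I[1,4], I[5,5]^4.
HN type (ℓ=3): μ^(1)=1; μ^(2)=0; μ^(3)=-1/2

((2, 0, 0, 0, 0); (1, 1, 0, 0, 4); (1, 1, 1, 1, 0))


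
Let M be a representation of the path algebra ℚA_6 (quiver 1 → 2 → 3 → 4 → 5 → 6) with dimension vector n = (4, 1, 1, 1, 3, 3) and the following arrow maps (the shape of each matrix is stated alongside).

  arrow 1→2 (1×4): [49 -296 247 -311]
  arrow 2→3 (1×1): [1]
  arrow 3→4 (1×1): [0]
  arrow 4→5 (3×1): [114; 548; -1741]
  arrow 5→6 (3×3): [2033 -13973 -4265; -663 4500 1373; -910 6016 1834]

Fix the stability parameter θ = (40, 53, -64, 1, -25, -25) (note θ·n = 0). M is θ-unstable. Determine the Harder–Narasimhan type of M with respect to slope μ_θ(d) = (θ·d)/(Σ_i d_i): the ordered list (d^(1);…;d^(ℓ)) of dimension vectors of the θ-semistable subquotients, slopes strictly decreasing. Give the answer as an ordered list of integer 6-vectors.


Via rank(M_{q-1}∘⋯∘M_p): M ≅ I[1,1]^3, I[1,3], I[4,6], I[5,5], I[5,6], I[6,6].
μ_θ-semistable layers: μ^(1)=40; μ^(2)=29/3; μ^(3)=-49/3; μ^(4)=-25

((3, 0, 0, 0, 0, 0); (1, 1, 1, 0, 0, 0); (0, 0, 0, 1, 1, 1); (0, 0, 0, 0, 2, 2))


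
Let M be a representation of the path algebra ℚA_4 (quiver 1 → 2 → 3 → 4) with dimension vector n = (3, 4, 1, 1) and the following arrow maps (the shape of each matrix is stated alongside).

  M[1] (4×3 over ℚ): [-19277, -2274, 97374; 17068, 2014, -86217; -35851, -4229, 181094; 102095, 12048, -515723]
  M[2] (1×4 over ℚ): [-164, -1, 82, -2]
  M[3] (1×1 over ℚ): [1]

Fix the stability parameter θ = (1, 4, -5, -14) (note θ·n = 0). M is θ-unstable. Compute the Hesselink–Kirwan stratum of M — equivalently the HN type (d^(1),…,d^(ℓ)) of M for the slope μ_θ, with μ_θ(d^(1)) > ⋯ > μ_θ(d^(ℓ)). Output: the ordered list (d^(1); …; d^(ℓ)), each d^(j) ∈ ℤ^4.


Interval decomposition of M: I[1,2]^2, I[1,4], I[2,2].
HN type (ℓ=3): μ^(1)=4; μ^(2)=1; μ^(3)=-7/2

((0, 3, 0, 0); (2, 0, 0, 0); (1, 1, 1, 1))


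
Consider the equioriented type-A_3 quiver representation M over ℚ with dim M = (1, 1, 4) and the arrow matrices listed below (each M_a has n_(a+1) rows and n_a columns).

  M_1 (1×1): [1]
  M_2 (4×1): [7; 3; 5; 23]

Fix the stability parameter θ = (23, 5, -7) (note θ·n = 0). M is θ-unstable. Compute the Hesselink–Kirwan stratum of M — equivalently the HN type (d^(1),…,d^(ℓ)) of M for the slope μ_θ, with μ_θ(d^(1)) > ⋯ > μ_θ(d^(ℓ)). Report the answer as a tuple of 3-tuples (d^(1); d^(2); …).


Barcode: M ≅ I[1,3], I[3,3]^3. HN layers by μ_θ (2 steps, strictly decreasing):
  μ^(1)=7; μ^(2)=-7

((1, 1, 1); (0, 0, 3))


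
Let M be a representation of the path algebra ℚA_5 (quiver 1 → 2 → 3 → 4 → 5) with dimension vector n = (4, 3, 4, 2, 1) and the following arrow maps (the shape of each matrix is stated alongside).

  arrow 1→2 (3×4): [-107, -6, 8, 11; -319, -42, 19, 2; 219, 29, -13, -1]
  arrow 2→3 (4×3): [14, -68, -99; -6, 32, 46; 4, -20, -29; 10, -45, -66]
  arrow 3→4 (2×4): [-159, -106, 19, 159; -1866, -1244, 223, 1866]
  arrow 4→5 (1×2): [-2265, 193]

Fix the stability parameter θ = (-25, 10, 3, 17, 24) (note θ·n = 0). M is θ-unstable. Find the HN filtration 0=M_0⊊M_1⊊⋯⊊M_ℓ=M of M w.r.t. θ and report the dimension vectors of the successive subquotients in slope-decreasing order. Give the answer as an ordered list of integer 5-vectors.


Interval decomposition of M: I[1,1], I[1,3], I[1,4], I[1,5], I[3,3].
HN type (ℓ=5): μ^(1)=24; μ^(2)=17; μ^(3)=13/2; μ^(4)=3; μ^(5)=-25

((0, 0, 0, 0, 1); (0, 0, 0, 2, 0); (0, 3, 3, 0, 0); (0, 0, 1, 0, 0); (4, 0, 0, 0, 0))


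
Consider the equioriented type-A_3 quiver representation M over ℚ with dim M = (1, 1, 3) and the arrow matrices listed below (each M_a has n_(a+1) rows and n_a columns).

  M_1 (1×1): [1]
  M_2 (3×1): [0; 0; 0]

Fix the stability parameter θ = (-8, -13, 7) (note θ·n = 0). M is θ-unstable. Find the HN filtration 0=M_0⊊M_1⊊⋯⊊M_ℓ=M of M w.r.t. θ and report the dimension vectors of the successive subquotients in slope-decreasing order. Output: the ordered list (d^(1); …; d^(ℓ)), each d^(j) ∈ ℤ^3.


Interval decomposition of M: I[1,2], I[3,3]^3.
HN type (ℓ=2): μ^(1)=7; μ^(2)=-21/2

((0, 0, 3); (1, 1, 0))


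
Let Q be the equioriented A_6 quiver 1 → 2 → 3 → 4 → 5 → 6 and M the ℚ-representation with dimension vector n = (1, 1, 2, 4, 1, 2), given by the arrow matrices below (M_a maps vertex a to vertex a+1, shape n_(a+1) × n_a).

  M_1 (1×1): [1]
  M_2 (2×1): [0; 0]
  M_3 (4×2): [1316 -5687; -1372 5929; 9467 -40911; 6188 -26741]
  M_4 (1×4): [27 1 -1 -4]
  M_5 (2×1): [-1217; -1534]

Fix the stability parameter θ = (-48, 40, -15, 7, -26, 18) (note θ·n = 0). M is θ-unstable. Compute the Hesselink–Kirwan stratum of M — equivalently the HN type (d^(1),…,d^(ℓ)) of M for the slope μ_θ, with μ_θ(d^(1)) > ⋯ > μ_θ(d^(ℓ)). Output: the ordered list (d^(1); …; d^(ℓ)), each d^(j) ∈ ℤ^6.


Interval decomposition of M: I[1,2], I[3,4], I[3,6], I[4,4]^2, I[6,6].
HN type (ℓ=6): μ^(1)=40; μ^(2)=18; μ^(3)=7; μ^(4)=-19/2; μ^(5)=-15; μ^(6)=-48

((0, 1, 0, 0, 0, 0); (0, 0, 0, 0, 0, 2); (0, 0, 0, 3, 0, 0); (0, 0, 0, 1, 1, 0); (0, 0, 2, 0, 0, 0); (1, 0, 0, 0, 0, 0))


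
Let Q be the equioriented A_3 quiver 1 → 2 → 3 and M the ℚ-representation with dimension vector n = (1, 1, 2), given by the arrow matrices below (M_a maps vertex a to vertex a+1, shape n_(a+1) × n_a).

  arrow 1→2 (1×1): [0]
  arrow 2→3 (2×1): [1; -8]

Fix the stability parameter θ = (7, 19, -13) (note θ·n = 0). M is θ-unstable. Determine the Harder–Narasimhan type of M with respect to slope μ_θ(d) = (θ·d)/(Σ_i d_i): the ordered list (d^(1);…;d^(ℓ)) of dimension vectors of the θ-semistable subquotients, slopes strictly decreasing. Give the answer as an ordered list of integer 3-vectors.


Interval decomposition of M: I[1,1], I[2,3], I[3,3].
HN type (ℓ=3): μ^(1)=7; μ^(2)=3; μ^(3)=-13

((1, 0, 0); (0, 1, 1); (0, 0, 1))


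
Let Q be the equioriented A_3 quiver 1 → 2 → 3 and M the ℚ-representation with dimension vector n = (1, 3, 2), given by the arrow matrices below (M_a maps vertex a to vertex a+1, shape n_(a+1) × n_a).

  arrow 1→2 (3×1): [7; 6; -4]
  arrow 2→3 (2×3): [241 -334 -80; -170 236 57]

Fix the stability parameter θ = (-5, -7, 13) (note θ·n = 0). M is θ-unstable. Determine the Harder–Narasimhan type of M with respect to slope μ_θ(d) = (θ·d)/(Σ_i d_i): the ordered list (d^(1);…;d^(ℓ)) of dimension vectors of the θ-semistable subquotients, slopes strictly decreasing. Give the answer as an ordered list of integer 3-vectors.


Barcode: M ≅ I[1,3], I[2,2], I[2,3]. HN layers by μ_θ (3 steps, strictly decreasing):
  μ^(1)=13; μ^(2)=-6; μ^(3)=-7

((0, 0, 2); (1, 1, 0); (0, 2, 0))


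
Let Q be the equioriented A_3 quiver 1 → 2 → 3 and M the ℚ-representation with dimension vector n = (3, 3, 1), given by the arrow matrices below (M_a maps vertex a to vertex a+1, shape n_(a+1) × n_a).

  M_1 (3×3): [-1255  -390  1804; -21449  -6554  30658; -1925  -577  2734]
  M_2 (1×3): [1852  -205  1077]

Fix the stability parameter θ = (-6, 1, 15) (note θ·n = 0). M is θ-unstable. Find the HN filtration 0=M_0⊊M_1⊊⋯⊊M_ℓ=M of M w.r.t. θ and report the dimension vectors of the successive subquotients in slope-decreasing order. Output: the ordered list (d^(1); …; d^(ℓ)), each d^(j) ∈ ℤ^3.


Via rank(M_{q-1}∘⋯∘M_p): M ≅ I[1,2]^2, I[1,3].
μ_θ-semistable layers: μ^(1)=15; μ^(2)=1; μ^(3)=-6

((0, 0, 1); (0, 3, 0); (3, 0, 0))


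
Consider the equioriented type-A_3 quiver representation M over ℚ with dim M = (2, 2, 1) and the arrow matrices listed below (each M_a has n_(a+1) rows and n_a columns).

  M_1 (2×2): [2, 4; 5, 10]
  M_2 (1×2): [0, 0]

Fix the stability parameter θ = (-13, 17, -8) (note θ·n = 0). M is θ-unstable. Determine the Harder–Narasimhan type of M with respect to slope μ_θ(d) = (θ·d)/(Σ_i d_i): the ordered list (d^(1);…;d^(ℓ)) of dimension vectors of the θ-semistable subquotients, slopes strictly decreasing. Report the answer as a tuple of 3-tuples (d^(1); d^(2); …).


Interval decomposition of M: I[1,1], I[1,2], I[2,2], I[3,3].
HN type (ℓ=3): μ^(1)=17; μ^(2)=-8; μ^(3)=-13

((0, 2, 0); (0, 0, 1); (2, 0, 0))


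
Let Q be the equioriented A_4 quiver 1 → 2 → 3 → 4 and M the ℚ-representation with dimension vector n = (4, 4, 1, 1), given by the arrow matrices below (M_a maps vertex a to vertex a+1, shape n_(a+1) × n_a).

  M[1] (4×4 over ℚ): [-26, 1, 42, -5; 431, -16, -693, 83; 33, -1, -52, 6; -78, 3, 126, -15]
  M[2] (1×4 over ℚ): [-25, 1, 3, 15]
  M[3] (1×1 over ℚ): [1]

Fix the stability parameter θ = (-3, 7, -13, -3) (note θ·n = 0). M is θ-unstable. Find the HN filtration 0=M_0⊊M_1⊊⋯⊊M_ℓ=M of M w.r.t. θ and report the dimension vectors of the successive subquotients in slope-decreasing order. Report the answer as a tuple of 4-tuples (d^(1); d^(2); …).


Barcode: M ≅ I[1,1], I[1,2]^2, I[1,4], I[2,2]. HN layers by μ_θ (2 steps, strictly decreasing):
  μ^(1)=7; μ^(2)=-3

((0, 3, 0, 0); (4, 1, 1, 1))


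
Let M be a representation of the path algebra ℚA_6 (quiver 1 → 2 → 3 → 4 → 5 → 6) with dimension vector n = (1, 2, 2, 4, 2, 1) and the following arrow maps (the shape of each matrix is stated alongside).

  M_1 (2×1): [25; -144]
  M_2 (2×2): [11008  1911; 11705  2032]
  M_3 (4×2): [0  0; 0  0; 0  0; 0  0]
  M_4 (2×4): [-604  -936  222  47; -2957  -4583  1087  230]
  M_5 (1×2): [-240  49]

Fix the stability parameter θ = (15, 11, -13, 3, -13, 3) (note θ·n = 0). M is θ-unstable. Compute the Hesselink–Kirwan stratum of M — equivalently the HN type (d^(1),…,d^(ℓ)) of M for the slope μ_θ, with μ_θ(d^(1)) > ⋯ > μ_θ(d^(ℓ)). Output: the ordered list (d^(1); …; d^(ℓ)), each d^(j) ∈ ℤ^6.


Via rank(M_{q-1}∘⋯∘M_p): M ≅ I[1,3], I[2,3], I[4,4]^2, I[4,5], I[4,6].
μ_θ-semistable layers: μ^(1)=13/3; μ^(2)=3; μ^(3)=-1; μ^(4)=-5

((1, 1, 1, 0, 0, 0); (0, 0, 0, 2, 0, 1); (0, 1, 1, 0, 0, 0); (0, 0, 0, 2, 2, 0))


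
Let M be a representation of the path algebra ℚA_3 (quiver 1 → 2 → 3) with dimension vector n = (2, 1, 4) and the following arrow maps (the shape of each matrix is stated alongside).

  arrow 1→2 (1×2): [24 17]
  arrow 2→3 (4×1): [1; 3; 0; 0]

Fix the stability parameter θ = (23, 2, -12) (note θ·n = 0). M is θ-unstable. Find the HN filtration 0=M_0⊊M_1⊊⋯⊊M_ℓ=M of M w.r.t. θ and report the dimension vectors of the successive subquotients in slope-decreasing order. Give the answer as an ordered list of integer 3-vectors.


Via rank(M_{q-1}∘⋯∘M_p): M ≅ I[1,1], I[1,3], I[3,3]^3.
μ_θ-semistable layers: μ^(1)=23; μ^(2)=13/3; μ^(3)=-12

((1, 0, 0); (1, 1, 1); (0, 0, 3))


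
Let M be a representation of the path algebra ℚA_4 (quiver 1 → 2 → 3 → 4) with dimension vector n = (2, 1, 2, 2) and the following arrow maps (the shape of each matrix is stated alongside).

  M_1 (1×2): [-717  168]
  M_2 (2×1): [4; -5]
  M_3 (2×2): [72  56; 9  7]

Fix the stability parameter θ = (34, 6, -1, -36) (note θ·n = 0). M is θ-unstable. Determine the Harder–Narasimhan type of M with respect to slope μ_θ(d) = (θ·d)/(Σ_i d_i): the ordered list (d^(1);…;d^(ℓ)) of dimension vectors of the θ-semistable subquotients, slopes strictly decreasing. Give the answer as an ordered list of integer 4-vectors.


Via rank(M_{q-1}∘⋯∘M_p): M ≅ I[1,1], I[1,4], I[3,3], I[4,4].
μ_θ-semistable layers: μ^(1)=34; μ^(2)=3/4; μ^(3)=-1; μ^(4)=-36

((1, 0, 0, 0); (1, 1, 1, 1); (0, 0, 1, 0); (0, 0, 0, 1))


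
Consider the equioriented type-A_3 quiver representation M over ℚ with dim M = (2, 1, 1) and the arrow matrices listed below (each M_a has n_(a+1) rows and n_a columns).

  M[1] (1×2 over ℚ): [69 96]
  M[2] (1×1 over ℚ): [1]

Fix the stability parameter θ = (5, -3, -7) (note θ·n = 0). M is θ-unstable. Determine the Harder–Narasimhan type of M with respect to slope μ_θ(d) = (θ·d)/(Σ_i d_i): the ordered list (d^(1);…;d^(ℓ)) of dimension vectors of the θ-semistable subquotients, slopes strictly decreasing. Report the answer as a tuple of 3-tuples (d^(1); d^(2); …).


Barcode: M ≅ I[1,1], I[1,3]. HN layers by μ_θ (2 steps, strictly decreasing):
  μ^(1)=5; μ^(2)=-5/3

((1, 0, 0); (1, 1, 1))


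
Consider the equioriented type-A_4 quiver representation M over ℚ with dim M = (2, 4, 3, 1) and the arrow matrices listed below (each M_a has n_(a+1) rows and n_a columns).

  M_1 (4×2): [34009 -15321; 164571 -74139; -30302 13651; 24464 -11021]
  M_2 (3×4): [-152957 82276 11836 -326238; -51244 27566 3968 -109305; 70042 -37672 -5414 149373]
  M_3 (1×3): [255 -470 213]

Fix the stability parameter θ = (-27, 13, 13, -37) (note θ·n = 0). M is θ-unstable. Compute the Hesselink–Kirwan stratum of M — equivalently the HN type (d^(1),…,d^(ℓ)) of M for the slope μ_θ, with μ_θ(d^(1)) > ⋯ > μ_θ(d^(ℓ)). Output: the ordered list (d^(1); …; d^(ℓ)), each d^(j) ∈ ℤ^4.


Interval decomposition of M: I[1,3], I[1,4], I[2,2], I[2,3].
HN type (ℓ=3): μ^(1)=13; μ^(2)=-11/3; μ^(3)=-27

((0, 3, 2, 0); (0, 1, 1, 1); (2, 0, 0, 0))


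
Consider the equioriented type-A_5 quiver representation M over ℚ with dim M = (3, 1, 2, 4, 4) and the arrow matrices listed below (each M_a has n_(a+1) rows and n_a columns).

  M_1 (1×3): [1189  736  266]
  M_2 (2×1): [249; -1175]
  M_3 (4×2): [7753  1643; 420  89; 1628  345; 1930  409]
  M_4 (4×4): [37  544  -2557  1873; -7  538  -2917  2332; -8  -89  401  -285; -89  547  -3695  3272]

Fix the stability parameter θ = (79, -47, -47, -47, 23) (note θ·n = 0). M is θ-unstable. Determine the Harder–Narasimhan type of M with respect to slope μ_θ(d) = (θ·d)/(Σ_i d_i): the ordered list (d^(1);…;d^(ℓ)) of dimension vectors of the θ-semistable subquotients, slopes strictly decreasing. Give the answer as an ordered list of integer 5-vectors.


Via rank(M_{q-1}∘⋯∘M_p): M ≅ I[1,1]^2, I[1,5], I[3,5], I[4,5]^2.
μ_θ-semistable layers: μ^(1)=79; μ^(2)=23; μ^(3)=-31/2; μ^(4)=-47

((2, 0, 0, 0, 0); (0, 0, 0, 0, 4); (1, 1, 1, 1, 0); (0, 0, 1, 3, 0))


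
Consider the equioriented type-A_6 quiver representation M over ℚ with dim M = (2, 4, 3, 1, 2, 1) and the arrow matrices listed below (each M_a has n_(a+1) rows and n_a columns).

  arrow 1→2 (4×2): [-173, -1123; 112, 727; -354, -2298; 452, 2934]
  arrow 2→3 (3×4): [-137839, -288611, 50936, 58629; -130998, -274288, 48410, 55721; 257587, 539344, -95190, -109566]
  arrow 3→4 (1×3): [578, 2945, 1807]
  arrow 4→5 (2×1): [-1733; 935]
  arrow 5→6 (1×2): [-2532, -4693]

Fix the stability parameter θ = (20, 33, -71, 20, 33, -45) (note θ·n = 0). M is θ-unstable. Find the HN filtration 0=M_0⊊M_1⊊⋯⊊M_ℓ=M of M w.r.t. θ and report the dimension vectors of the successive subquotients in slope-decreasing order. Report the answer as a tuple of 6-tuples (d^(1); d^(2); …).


Interval decomposition of M: I[1,3], I[1,6], I[2,2], I[2,3], I[5,5].
HN type (ℓ=4): μ^(1)=33; μ^(2)=8/3; μ^(3)=-6; μ^(4)=-19

((0, 1, 0, 0, 1, 0); (0, 0, 0, 1, 1, 1); (2, 2, 2, 0, 0, 0); (0, 1, 1, 0, 0, 0))


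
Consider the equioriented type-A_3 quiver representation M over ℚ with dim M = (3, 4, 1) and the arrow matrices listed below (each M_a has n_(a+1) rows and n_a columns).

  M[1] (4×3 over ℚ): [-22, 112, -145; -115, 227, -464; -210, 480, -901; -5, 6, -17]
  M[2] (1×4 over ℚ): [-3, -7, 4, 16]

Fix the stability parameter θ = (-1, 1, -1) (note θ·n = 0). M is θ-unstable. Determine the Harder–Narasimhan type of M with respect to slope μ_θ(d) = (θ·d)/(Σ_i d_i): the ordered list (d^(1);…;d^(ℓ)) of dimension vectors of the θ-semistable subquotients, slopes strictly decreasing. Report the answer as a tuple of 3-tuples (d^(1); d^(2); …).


Interval decomposition of M: I[1,2]^2, I[1,3], I[2,2].
HN type (ℓ=3): μ^(1)=1; μ^(2)=0; μ^(3)=-1

((0, 3, 0); (0, 1, 1); (3, 0, 0))


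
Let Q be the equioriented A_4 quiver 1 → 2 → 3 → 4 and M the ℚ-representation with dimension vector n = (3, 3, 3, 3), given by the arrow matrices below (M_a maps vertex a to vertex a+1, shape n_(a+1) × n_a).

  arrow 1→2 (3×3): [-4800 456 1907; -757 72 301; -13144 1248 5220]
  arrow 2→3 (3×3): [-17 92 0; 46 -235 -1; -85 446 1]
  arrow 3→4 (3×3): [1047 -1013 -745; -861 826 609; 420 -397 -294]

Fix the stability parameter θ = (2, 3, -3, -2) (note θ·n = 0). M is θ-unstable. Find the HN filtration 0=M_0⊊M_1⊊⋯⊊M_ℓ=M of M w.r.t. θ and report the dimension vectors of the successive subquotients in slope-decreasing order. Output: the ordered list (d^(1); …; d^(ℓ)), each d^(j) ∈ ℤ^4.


Barcode: M ≅ I[1,1], I[1,3], I[1,4], I[2,4], I[4,4]. HN layers by μ_θ (5 steps, strictly decreasing):
  μ^(1)=2; μ^(2)=2/3; μ^(3)=0; μ^(4)=-2/3; μ^(5)=-2

((1, 0, 0, 0); (1, 1, 1, 0); (1, 1, 1, 1); (0, 1, 1, 1); (0, 0, 0, 1))


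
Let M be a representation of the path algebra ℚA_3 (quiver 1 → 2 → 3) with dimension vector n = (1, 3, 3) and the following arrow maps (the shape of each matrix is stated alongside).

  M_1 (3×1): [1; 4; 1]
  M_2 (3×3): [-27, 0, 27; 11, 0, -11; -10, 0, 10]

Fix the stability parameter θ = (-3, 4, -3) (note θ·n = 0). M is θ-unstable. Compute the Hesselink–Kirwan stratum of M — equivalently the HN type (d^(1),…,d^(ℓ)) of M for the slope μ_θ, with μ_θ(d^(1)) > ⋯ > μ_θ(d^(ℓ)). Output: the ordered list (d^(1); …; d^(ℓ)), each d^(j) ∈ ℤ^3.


Interval decomposition of M: I[1,2], I[2,2], I[2,3], I[3,3]^2.
HN type (ℓ=3): μ^(1)=4; μ^(2)=1/2; μ^(3)=-3

((0, 2, 0); (0, 1, 1); (1, 0, 2))


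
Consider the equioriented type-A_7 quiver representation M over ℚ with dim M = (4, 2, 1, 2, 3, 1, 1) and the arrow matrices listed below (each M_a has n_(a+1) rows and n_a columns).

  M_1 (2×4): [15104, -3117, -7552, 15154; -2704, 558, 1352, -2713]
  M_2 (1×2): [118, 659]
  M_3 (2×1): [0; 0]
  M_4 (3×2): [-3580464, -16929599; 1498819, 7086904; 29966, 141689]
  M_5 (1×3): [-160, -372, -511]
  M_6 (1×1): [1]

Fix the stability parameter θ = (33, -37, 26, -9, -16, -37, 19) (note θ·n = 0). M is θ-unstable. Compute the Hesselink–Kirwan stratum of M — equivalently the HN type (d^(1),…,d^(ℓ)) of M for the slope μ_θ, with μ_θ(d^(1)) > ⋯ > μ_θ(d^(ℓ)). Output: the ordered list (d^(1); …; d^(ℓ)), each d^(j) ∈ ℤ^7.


Interval decomposition of M: I[1,1]^2, I[1,2], I[1,3], I[4,5], I[4,7], I[5,5].
HN type (ℓ=7): μ^(1)=33; μ^(2)=26; μ^(3)=19; μ^(4)=-2; μ^(5)=-25/2; μ^(6)=-16; μ^(7)=-62/3

((2, 0, 0, 0, 0, 0, 0); (0, 0, 1, 0, 0, 0, 0); (0, 0, 0, 0, 0, 0, 1); (2, 2, 0, 0, 0, 0, 0); (0, 0, 0, 1, 1, 0, 0); (0, 0, 0, 0, 1, 0, 0); (0, 0, 0, 1, 1, 1, 0))


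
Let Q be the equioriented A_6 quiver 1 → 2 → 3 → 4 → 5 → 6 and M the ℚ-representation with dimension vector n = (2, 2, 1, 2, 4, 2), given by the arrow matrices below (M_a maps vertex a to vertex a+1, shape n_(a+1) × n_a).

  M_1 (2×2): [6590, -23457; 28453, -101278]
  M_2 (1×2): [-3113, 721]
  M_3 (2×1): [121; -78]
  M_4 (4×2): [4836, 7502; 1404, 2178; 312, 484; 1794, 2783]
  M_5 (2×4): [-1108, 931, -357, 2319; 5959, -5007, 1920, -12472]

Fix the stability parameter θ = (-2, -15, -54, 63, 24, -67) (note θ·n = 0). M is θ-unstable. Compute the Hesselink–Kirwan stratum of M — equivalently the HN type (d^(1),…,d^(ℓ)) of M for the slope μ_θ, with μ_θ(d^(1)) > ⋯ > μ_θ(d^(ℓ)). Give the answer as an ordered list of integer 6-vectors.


Interval decomposition of M: I[1,2], I[1,4], I[4,6], I[5,5]^2, I[5,6].
HN type (ℓ=6): μ^(1)=63; μ^(2)=24; μ^(3)=20/3; μ^(4)=-17/2; μ^(5)=-43/2; μ^(6)=-71/3

((0, 0, 0, 1, 0, 0); (0, 0, 0, 0, 2, 0); (0, 0, 0, 1, 1, 1); (1, 1, 0, 0, 0, 0); (0, 0, 0, 0, 1, 1); (1, 1, 1, 0, 0, 0))


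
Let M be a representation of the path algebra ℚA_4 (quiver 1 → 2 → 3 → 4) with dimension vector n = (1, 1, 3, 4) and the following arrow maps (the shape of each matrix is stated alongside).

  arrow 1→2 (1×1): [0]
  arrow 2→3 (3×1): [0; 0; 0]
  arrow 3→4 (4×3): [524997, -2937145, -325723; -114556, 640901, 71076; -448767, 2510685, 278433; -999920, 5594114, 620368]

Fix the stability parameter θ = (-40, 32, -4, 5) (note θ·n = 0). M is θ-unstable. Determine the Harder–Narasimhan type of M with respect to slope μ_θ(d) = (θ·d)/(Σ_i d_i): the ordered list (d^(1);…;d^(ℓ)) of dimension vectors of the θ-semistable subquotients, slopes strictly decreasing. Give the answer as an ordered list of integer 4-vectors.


Interval decomposition of M: I[1,1], I[2,2], I[3,3], I[3,4]^2, I[4,4]^2.
HN type (ℓ=4): μ^(1)=32; μ^(2)=5; μ^(3)=-4; μ^(4)=-40

((0, 1, 0, 0); (0, 0, 0, 4); (0, 0, 3, 0); (1, 0, 0, 0))


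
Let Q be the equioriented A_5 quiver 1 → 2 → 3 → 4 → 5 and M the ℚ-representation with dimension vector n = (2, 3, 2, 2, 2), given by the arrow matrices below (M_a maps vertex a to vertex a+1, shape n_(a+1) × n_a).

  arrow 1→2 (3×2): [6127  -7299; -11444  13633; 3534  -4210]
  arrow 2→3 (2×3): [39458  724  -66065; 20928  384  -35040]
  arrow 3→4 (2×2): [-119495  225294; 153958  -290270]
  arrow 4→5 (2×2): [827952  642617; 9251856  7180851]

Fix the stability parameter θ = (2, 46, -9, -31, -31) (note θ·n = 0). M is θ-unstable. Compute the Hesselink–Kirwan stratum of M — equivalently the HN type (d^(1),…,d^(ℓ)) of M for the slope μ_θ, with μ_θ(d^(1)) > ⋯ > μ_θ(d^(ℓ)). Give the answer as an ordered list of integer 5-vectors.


Interval decomposition of M: I[1,2]^2, I[2,5], I[3,4], I[5,5].
HN type (ℓ=5): μ^(1)=46; μ^(2)=2; μ^(3)=-25/4; μ^(4)=-20; μ^(5)=-31

((0, 2, 0, 0, 0); (2, 0, 0, 0, 0); (0, 1, 1, 1, 1); (0, 0, 1, 1, 0); (0, 0, 0, 0, 1))


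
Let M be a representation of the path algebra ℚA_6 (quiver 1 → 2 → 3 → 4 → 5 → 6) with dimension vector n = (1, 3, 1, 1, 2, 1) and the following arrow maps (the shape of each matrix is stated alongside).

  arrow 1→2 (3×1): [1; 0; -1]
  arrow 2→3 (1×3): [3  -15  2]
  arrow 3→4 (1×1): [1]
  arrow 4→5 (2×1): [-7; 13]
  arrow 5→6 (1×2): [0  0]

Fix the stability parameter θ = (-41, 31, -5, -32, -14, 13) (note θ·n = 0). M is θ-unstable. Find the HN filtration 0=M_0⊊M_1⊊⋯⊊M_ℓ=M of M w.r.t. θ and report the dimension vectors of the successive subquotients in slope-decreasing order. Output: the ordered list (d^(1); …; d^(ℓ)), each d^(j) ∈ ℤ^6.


Barcode: M ≅ I[1,5], I[2,2]^2, I[5,5], I[6,6]. HN layers by μ_θ (5 steps, strictly decreasing):
  μ^(1)=31; μ^(2)=13; μ^(3)=-5; μ^(4)=-14; μ^(5)=-41

((0, 2, 0, 0, 0, 0); (0, 0, 0, 0, 0, 1); (0, 1, 1, 1, 1, 0); (0, 0, 0, 0, 1, 0); (1, 0, 0, 0, 0, 0))


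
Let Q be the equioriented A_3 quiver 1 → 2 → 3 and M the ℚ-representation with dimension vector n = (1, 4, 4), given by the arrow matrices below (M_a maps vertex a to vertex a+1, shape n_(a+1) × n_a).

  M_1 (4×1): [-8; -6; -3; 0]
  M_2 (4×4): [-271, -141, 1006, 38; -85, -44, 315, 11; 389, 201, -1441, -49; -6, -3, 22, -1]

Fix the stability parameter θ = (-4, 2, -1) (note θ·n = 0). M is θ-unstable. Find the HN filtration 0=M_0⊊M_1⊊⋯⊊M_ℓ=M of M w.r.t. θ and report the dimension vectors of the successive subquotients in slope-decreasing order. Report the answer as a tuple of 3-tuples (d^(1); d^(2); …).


Via rank(M_{q-1}∘⋯∘M_p): M ≅ I[1,3], I[2,3]^3.
μ_θ-semistable layers: μ^(1)=1/2; μ^(2)=-4

((0, 4, 4); (1, 0, 0))


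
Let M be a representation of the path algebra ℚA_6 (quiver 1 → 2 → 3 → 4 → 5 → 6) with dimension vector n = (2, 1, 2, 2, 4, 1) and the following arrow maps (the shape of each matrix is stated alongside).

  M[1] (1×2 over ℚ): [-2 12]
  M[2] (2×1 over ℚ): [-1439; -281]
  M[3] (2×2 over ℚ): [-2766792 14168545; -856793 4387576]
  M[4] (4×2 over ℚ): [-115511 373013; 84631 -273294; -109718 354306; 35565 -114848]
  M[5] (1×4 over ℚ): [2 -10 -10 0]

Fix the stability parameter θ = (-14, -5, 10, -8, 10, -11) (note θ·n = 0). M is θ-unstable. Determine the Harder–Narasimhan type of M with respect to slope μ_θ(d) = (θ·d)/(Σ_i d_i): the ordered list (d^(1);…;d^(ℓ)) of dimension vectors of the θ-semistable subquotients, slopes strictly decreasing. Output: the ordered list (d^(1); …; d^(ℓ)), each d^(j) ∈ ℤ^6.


Interval decomposition of M: I[1,1], I[1,6], I[3,5], I[5,5]^2.
HN type (ℓ=5): μ^(1)=10; μ^(2)=1; μ^(3)=1/4; μ^(4)=-5; μ^(5)=-14

((0, 0, 0, 0, 3, 0); (0, 0, 1, 1, 0, 0); (0, 0, 1, 1, 1, 1); (0, 1, 0, 0, 0, 0); (2, 0, 0, 0, 0, 0))


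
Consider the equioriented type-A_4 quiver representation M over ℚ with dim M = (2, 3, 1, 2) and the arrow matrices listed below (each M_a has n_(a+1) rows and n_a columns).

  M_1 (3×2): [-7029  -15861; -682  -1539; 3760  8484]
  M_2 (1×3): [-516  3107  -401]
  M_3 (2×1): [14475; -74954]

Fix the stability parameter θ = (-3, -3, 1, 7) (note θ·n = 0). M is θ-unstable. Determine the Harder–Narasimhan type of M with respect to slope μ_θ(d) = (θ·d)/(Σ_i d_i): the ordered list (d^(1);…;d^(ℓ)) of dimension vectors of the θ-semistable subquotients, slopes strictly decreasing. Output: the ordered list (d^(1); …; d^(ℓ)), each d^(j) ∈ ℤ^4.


Via rank(M_{q-1}∘⋯∘M_p): M ≅ I[1,2], I[1,4], I[2,2], I[4,4].
μ_θ-semistable layers: μ^(1)=7; μ^(2)=1; μ^(3)=-3

((0, 0, 0, 2); (0, 0, 1, 0); (2, 3, 0, 0))


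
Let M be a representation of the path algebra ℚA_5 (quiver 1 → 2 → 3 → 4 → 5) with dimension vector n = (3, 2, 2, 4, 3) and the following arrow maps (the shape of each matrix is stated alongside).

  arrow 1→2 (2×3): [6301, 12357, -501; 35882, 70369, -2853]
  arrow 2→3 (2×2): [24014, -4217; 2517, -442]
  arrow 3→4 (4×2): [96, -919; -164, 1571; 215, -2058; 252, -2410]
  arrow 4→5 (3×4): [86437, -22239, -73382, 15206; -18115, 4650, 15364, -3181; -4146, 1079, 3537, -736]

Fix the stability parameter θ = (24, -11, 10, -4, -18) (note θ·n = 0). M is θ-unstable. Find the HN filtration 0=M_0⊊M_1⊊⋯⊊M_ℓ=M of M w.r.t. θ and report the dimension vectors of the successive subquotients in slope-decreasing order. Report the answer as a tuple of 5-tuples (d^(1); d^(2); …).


Via rank(M_{q-1}∘⋯∘M_p): M ≅ I[1,1], I[1,5]^2, I[4,4], I[4,5].
μ_θ-semistable layers: μ^(1)=24; μ^(2)=1/5; μ^(3)=-4; μ^(4)=-11

((1, 0, 0, 0, 0); (2, 2, 2, 2, 2); (0, 0, 0, 1, 0); (0, 0, 0, 1, 1))


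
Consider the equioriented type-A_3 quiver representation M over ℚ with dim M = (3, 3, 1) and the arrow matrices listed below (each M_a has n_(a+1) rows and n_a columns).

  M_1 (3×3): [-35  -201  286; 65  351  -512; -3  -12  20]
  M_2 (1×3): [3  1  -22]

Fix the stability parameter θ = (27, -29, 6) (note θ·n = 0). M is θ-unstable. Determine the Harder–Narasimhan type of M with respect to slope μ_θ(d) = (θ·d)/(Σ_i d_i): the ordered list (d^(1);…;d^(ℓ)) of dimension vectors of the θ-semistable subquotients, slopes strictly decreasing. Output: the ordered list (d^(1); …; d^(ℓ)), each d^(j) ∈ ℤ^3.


Interval decomposition of M: I[1,2]^2, I[1,3].
HN type (ℓ=2): μ^(1)=6; μ^(2)=-1

((0, 0, 1); (3, 3, 0))


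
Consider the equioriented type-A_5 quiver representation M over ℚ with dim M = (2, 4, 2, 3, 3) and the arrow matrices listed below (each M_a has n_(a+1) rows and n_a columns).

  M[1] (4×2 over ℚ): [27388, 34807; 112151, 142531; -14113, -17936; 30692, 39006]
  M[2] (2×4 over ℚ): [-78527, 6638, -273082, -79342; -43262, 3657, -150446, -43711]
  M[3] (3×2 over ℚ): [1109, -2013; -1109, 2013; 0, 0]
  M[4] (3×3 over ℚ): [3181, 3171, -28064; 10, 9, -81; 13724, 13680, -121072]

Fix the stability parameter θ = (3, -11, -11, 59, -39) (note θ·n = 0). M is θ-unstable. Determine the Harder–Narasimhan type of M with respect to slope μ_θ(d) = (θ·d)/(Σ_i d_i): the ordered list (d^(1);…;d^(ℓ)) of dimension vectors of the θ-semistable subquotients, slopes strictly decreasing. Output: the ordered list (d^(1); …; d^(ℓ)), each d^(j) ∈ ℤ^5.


Via rank(M_{q-1}∘⋯∘M_p): M ≅ I[1,3], I[1,5], I[2,2]^2, I[4,5]^2.
μ_θ-semistable layers: μ^(1)=10; μ^(2)=-19/3; μ^(3)=-11

((0, 0, 0, 3, 3); (2, 2, 2, 0, 0); (0, 2, 0, 0, 0))


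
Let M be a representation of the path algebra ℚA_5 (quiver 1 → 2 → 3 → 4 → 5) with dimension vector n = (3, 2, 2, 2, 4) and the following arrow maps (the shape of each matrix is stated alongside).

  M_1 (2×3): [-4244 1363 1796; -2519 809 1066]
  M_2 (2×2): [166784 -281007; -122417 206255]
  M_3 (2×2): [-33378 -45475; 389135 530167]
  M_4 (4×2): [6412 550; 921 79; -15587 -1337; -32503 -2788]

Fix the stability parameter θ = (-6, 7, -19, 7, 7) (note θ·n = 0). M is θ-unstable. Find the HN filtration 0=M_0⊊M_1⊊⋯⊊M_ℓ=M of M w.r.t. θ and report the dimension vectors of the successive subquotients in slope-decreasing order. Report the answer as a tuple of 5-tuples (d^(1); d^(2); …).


Interval decomposition of M: I[1,1], I[1,5]^2, I[5,5]^2.
HN type (ℓ=2): μ^(1)=7; μ^(2)=-6

((0, 0, 0, 2, 4); (3, 2, 2, 0, 0))


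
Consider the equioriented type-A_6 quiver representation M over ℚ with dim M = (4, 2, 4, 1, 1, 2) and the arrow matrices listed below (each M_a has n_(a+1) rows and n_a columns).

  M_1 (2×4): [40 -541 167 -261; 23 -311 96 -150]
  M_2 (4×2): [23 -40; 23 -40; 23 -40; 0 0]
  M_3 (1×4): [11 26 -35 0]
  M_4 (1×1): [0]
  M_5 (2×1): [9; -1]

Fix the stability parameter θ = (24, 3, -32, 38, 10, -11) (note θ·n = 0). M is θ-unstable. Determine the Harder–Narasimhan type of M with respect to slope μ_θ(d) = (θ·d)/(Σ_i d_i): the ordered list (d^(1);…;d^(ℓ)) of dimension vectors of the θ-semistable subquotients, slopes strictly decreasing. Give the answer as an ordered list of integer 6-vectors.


Interval decomposition of M: I[1,1]^2, I[1,2], I[1,4], I[3,3]^3, I[5,6], I[6,6].
HN type (ℓ=7): μ^(1)=38; μ^(2)=24; μ^(3)=27/2; μ^(4)=-1/2; μ^(5)=-5/3; μ^(6)=-11; μ^(7)=-32

((0, 0, 0, 1, 0, 0); (2, 0, 0, 0, 0, 0); (1, 1, 0, 0, 0, 0); (0, 0, 0, 0, 1, 1); (1, 1, 1, 0, 0, 0); (0, 0, 0, 0, 0, 1); (0, 0, 3, 0, 0, 0))


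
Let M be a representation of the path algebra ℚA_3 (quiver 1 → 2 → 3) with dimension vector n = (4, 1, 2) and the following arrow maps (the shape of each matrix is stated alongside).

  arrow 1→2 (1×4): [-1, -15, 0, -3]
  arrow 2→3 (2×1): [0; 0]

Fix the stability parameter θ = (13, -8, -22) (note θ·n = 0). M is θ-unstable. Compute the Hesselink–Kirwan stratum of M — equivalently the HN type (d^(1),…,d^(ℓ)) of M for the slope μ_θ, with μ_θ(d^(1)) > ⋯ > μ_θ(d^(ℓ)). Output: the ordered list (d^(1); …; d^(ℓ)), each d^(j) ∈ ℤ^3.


Barcode: M ≅ I[1,1]^3, I[1,2], I[3,3]^2. HN layers by μ_θ (3 steps, strictly decreasing):
  μ^(1)=13; μ^(2)=5/2; μ^(3)=-22

((3, 0, 0); (1, 1, 0); (0, 0, 2))


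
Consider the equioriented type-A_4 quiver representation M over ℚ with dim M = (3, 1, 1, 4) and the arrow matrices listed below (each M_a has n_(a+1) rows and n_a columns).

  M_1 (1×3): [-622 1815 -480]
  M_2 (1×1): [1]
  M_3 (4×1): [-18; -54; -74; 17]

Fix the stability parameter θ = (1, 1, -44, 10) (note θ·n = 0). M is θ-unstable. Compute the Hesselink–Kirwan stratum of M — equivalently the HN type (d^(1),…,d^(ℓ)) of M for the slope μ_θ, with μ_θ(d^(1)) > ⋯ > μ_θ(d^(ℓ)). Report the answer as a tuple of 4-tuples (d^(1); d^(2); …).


Barcode: M ≅ I[1,1]^2, I[1,4], I[4,4]^3. HN layers by μ_θ (3 steps, strictly decreasing):
  μ^(1)=10; μ^(2)=1; μ^(3)=-14

((0, 0, 0, 4); (2, 0, 0, 0); (1, 1, 1, 0))


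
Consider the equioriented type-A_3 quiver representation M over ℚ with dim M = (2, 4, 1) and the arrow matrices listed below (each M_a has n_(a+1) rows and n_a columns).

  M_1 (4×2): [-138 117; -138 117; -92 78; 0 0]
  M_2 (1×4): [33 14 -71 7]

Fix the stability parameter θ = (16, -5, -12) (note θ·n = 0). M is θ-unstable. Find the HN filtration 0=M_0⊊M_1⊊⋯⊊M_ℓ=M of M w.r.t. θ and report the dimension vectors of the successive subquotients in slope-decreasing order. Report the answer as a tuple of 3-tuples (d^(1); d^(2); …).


Barcode: M ≅ I[1,1], I[1,3], I[2,2]^3. HN layers by μ_θ (3 steps, strictly decreasing):
  μ^(1)=16; μ^(2)=-1/3; μ^(3)=-5

((1, 0, 0); (1, 1, 1); (0, 3, 0))


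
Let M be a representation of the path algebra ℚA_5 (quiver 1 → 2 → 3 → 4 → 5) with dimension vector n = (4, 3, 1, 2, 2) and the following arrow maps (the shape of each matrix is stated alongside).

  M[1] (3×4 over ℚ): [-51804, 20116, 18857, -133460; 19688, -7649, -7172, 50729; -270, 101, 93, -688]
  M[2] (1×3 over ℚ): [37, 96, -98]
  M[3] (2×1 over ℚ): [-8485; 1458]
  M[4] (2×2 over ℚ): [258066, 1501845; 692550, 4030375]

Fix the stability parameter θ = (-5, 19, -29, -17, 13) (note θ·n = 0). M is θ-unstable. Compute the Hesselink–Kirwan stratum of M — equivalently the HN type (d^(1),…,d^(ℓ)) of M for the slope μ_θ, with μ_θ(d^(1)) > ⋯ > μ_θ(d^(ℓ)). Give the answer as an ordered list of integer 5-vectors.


Via rank(M_{q-1}∘⋯∘M_p): M ≅ I[1,1], I[1,2]^2, I[1,4], I[4,5], I[5,5].
μ_θ-semistable layers: μ^(1)=19; μ^(2)=13; μ^(3)=-5; μ^(4)=-8; μ^(5)=-17

((0, 2, 0, 0, 0); (0, 0, 0, 0, 2); (3, 0, 0, 0, 0); (1, 1, 1, 1, 0); (0, 0, 0, 1, 0))


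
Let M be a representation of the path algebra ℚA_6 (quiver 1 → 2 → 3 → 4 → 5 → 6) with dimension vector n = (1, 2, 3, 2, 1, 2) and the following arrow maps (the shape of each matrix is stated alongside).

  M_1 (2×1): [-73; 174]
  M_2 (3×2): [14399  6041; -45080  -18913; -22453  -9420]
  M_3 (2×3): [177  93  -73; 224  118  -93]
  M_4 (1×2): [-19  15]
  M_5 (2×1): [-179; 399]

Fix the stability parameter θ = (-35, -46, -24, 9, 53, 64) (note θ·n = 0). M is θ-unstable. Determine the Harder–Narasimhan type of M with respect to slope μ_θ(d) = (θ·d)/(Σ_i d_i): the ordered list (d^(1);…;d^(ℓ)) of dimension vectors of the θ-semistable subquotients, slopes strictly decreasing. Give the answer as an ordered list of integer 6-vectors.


Via rank(M_{q-1}∘⋯∘M_p): M ≅ I[1,6], I[2,3], I[3,4], I[6,6].
μ_θ-semistable layers: μ^(1)=64; μ^(2)=53; μ^(3)=9; μ^(4)=-24; μ^(5)=-81/2; μ^(6)=-46

((0, 0, 0, 0, 0, 2); (0, 0, 0, 0, 1, 0); (0, 0, 0, 2, 0, 0); (0, 0, 3, 0, 0, 0); (1, 1, 0, 0, 0, 0); (0, 1, 0, 0, 0, 0))


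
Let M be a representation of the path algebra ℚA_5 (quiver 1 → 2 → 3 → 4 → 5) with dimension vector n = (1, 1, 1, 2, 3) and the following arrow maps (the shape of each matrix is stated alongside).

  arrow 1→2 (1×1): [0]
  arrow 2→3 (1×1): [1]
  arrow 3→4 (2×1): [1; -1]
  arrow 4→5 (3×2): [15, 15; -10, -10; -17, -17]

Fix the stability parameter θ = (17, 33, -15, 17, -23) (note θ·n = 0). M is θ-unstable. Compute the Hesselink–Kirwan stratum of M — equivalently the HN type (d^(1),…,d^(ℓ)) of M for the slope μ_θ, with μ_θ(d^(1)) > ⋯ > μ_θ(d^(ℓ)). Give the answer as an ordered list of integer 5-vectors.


Via rank(M_{q-1}∘⋯∘M_p): M ≅ I[1,1], I[2,4], I[4,5], I[5,5]^2.
μ_θ-semistable layers: μ^(1)=17; μ^(2)=9; μ^(3)=-3; μ^(4)=-23

((1, 0, 0, 1, 0); (0, 1, 1, 0, 0); (0, 0, 0, 1, 1); (0, 0, 0, 0, 2))


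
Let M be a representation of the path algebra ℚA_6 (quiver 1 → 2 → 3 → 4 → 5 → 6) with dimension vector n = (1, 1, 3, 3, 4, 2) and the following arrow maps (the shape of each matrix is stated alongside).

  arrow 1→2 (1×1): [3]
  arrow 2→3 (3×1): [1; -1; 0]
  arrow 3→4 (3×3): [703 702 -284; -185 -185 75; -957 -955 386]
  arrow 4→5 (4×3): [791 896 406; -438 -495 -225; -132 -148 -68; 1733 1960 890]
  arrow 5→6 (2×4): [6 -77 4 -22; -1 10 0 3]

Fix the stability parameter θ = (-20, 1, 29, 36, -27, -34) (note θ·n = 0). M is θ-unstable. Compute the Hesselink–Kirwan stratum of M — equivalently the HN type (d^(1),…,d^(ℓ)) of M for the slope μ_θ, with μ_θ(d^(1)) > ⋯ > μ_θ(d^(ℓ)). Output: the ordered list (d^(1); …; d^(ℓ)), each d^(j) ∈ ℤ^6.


Interval decomposition of M: I[1,5], I[3,4], I[3,6], I[5,5], I[5,6].
HN type (ℓ=7): μ^(1)=36; μ^(2)=29; μ^(3)=38/3; μ^(4)=1; μ^(5)=-20; μ^(6)=-27; μ^(7)=-61/2

((0, 0, 0, 1, 0, 0); (0, 0, 1, 0, 0, 0); (0, 0, 1, 1, 1, 0); (0, 1, 1, 1, 1, 1); (1, 0, 0, 0, 0, 0); (0, 0, 0, 0, 1, 0); (0, 0, 0, 0, 1, 1))


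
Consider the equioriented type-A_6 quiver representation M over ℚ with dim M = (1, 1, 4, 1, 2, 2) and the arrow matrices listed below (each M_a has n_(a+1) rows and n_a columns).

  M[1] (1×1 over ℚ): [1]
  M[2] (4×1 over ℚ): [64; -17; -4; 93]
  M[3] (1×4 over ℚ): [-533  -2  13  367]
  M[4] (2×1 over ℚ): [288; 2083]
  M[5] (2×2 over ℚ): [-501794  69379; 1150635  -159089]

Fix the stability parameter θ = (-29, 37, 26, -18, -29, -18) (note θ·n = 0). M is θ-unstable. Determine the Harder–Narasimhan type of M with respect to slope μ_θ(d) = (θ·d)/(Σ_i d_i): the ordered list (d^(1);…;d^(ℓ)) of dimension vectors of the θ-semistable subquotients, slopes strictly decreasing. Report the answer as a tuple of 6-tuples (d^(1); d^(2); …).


Barcode: M ≅ I[1,6], I[3,3]^3, I[5,6]. HN layers by μ_θ (4 steps, strictly decreasing):
  μ^(1)=26; μ^(2)=-2/5; μ^(3)=-18; μ^(4)=-29

((0, 0, 3, 0, 0, 0); (0, 1, 1, 1, 1, 1); (0, 0, 0, 0, 0, 1); (1, 0, 0, 0, 1, 0))


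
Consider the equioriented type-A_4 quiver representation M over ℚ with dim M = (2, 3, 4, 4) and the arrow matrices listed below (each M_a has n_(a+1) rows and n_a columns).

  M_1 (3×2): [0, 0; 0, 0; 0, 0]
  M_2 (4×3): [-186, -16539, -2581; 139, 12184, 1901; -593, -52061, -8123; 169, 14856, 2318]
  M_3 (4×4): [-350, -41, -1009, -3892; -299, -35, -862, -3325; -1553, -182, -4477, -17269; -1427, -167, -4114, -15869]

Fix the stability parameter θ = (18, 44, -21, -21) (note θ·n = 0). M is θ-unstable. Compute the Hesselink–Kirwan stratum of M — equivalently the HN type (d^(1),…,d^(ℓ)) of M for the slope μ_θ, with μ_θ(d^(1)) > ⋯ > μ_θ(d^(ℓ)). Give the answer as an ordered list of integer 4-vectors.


Interval decomposition of M: I[1,1]^2, I[2,3]^2, I[2,4], I[3,4], I[4,4]^2.
HN type (ℓ=4): μ^(1)=18; μ^(2)=23/2; μ^(3)=2/3; μ^(4)=-21

((2, 0, 0, 0); (0, 2, 2, 0); (0, 1, 1, 1); (0, 0, 1, 3))
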